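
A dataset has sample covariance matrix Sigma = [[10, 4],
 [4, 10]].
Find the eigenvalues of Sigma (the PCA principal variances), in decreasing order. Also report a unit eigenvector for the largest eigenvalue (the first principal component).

Step 1 — characteristic polynomial of 2×2 Sigma:
  det(Sigma - λI) = λ² - trace · λ + det = 0.
  trace = 10 + 10 = 20, det = 10·10 - (4)² = 84.
Step 2 — discriminant:
  Δ = trace² - 4·det = 400 - 336 = 64.
Step 3 — eigenvalues:
  λ = (trace ± √Δ)/2 = (20 ± 8)/2,
  λ_1 = 14,  λ_2 = 6.

Step 4 — unit eigenvector for λ_1: solve (Sigma - λ_1 I)v = 0. First row:
  (10 - 14)·v_x + (4)·v_y = 0, i.e. (-4)·v_x + (4)·v_y = 0,
  so v ∝ (b, λ_1 - a) = (4, 4) = u.
  ||u|| = √((4)² + (4)²) = √(32) ≈ 5.6569,
  v_1 = u/||u|| ≈ (0.7071, 0.7071) (||v_1|| = 1).

λ_1 = 14,  λ_2 = 6;  v_1 ≈ (0.7071, 0.7071)


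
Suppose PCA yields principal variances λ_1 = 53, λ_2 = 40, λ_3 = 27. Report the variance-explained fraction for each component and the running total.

Step 1 — total variance = trace(Sigma) = Σ λ_i = 53 + 40 + 27 = 120.

Step 2 — fraction explained by component i = λ_i / Σ λ:
  PC1: 53/120 = 0.4417
  PC2: 40/120 = 0.3333
  PC3: 27/120 = 0.225

Step 3 — cumulative fraction after k components = (λ_1 + ... + λ_k) / Σ λ:
  k = 1: 53/120 = 0.4417
  k = 2: (53 + 40)/120 = 93/120 = 0.775
  k = 3: (53 + 40 + 27)/120 = 120/120 = 1

Summary (fraction, with percent):

explained: PC1 0.4417 (44.17%), PC2 0.3333 (33.33%), PC3 0.225 (22.5%);  cumulative: 0.4417, 0.775, 1


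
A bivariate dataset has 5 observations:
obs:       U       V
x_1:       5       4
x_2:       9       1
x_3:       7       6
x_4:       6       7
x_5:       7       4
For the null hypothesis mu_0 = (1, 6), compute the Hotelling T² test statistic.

Step 1 — sample mean vector:
  mean(U) = (5 + 9 + 7 + 6 + 7) / 5 = 34/5 = 6.8
  mean(V) = (4 + 1 + 6 + 7 + 4) / 5 = 22/5 = 4.4
  x̄ = (6.8, 4.4),  deviation x̄ - mu_0 = (6.8, 4.4) - (1, 6) = (5.8, -1.6).

Step 2 — sample covariance matrix, S[i,j] = (1/(n-1)) · Σ_k (x_{k,i} - mean_i) · (x_{k,j} - mean_j), divisor n-1 = 4:
  S[U,U] = ((-1.8)·(-1.8) + (2.2)·(2.2) + (0.2)·(0.2) + (-0.8)·(-0.8) + (0.2)·(0.2)) / 4 = 8.8/4 = 2.2
  S[U,V] = ((-1.8)·(-0.4) + (2.2)·(-3.4) + (0.2)·(1.6) + (-0.8)·(2.6) + (0.2)·(-0.4)) / 4 = -8.6/4 = -2.15
  S[V,V] = ((-0.4)·(-0.4) + (-3.4)·(-3.4) + (1.6)·(1.6) + (2.6)·(2.6) + (-0.4)·(-0.4)) / 4 = 21.2/4 = 5.3
  S = [[2.2, -2.15],
 [-2.15, 5.3]].

Step 3 — invert S. det(S) = 2.2·5.3 - (-2.15)² = 7.0375.
  S^{-1} = (1/det) · [[d, -b], [-b, a]] = [[0.7531, 0.3055],
 [0.3055, 0.3126]].

Step 4 — quadratic form (x̄ - mu_0)^T · S^{-1} · (x̄ - mu_0):
  S^{-1} · (x̄ - mu_0) = (3.8792, 1.2718),
  (x̄ - mu_0)^T · [...] = (5.8)·(3.8792) + (-1.6)·(1.2718) = 20.4647.

Step 5 — scale by n: T² = 5 · 20.4647 = 102.3233.

T² ≈ 102.3233


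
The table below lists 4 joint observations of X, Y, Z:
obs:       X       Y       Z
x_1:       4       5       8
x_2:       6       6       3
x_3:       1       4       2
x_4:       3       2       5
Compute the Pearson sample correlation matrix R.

Step 1 — column means:
  mean(X) = (4 + 6 + 1 + 3) / 4 = 14/4 = 3.5
  mean(Y) = (5 + 6 + 4 + 2) / 4 = 17/4 = 4.25
  mean(Z) = (8 + 3 + 2 + 5) / 4 = 18/4 = 4.5

Step 2 — sample variances and covariances s[i,j] = (1/(n-1)) · Σ_k (x_{k,i} - mean_i) · (x_{k,j} - mean_j), with n-1 = 3:
  s[X,X] = ((0.5)·(0.5) + (2.5)·(2.5) + (-2.5)·(-2.5) + (-0.5)·(-0.5)) / 3 = 13/3 = 4.3333
  s[X,Y] = ((0.5)·(0.75) + (2.5)·(1.75) + (-2.5)·(-0.25) + (-0.5)·(-2.25)) / 3 = 6.5/3 = 2.1667
  s[X,Z] = ((0.5)·(3.5) + (2.5)·(-1.5) + (-2.5)·(-2.5) + (-0.5)·(0.5)) / 3 = 4/3 = 1.3333
  s[Y,Y] = ((0.75)·(0.75) + (1.75)·(1.75) + (-0.25)·(-0.25) + (-2.25)·(-2.25)) / 3 = 8.75/3 = 2.9167
  s[Y,Z] = ((0.75)·(3.5) + (1.75)·(-1.5) + (-0.25)·(-2.5) + (-2.25)·(0.5)) / 3 = -0.5/3 = -0.1667
  s[Z,Z] = ((3.5)·(3.5) + (-1.5)·(-1.5) + (-2.5)·(-2.5) + (0.5)·(0.5)) / 3 = 21/3 = 7
  Sample standard deviations s_i = √(s[i,i]):
  s(X) = √(4.3333) = 2.0817
  s(Y) = √(2.9167) = 1.7078
  s(Z) = √(7) = 2.6458

Step 3 — r_{ij} = s_{ij} / (s_i · s_j):
  r[X,X] = 1 (diagonal).
  r[X,Y] = 2.1667 / (2.0817 · 1.7078) = 2.1667 / 3.5551 = 0.6094
  r[X,Z] = 1.3333 / (2.0817 · 2.6458) = 1.3333 / 5.5076 = 0.2421
  r[Y,Y] = 1 (diagonal).
  r[Y,Z] = -0.1667 / (1.7078 · 2.6458) = -0.1667 / 4.5185 = -0.0369
  r[Z,Z] = 1 (diagonal).

R is symmetric with unit diagonal. Assembling:

R = [[1, 0.6094, 0.2421],
 [0.6094, 1, -0.0369],
 [0.2421, -0.0369, 1]]


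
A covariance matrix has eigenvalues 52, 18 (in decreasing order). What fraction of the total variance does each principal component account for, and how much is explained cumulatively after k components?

Step 1 — total variance = trace(Sigma) = Σ λ_i = 52 + 18 = 70.

Step 2 — fraction explained by component i = λ_i / Σ λ:
  PC1: 52/70 = 0.7429
  PC2: 18/70 = 0.2571

Step 3 — cumulative fraction after k components = (λ_1 + ... + λ_k) / Σ λ:
  k = 1: 52/70 = 0.7429
  k = 2: (52 + 18)/70 = 70/70 = 1

Summary (fraction, with percent):

explained: PC1 0.7429 (74.29%), PC2 0.2571 (25.71%);  cumulative: 0.7429, 1


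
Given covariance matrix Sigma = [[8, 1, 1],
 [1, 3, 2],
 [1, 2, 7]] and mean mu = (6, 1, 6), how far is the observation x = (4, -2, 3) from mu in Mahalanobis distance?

Step 1 — centre the observation: (x - mu) = (-2, -3, -3).

Step 2 — invert Sigma (cofactor / det for 3×3, or solve directly):
  Sigma^{-1} = [[0.1308, -0.0385, -0.0077],
 [-0.0385, 0.4231, -0.1154],
 [-0.0077, -0.1154, 0.1769]].

Step 3 — form the quadratic (x - mu)^T · Sigma^{-1} · (x - mu):
  Sigma^{-1} · (x - mu) = (-0.1231, -0.8462, -0.1692).
  (x - mu)^T · [Sigma^{-1} · (x - mu)] = (-2)·(-0.1231) + (-3)·(-0.8462) + (-3)·(-0.1692) = 3.2923.

Step 4 — take square root: d = √(3.2923) ≈ 1.8145.

d(x, mu) = √(3.2923) ≈ 1.8145


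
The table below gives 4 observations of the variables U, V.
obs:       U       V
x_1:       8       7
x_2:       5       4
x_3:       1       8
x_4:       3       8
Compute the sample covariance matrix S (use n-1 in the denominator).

Step 1 — column means:
  mean(U) = (8 + 5 + 1 + 3) / 4 = 17/4 = 4.25
  mean(V) = (7 + 4 + 8 + 8) / 4 = 27/4 = 6.75

Step 2 — sample covariance S[i,j] = (1/(n-1)) · Σ_k (x_{k,i} - mean_i) · (x_{k,j} - mean_j), with n-1 = 3.
  S[U,U] = ((3.75)·(3.75) + (0.75)·(0.75) + (-3.25)·(-3.25) + (-1.25)·(-1.25)) / 3 = 26.75/3 = 8.9167
  S[U,V] = ((3.75)·(0.25) + (0.75)·(-2.75) + (-3.25)·(1.25) + (-1.25)·(1.25)) / 3 = -6.75/3 = -2.25
  S[V,V] = ((0.25)·(0.25) + (-2.75)·(-2.75) + (1.25)·(1.25) + (1.25)·(1.25)) / 3 = 10.75/3 = 3.5833

S is symmetric (S[j,i] = S[i,j]). Assembling:

S = [[8.9167, -2.25],
 [-2.25, 3.5833]]


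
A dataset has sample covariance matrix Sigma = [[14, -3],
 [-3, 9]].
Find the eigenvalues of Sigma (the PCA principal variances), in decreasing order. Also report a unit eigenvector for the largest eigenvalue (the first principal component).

Step 1 — characteristic polynomial of 2×2 Sigma:
  det(Sigma - λI) = λ² - trace · λ + det = 0.
  trace = 14 + 9 = 23, det = 14·9 - (-3)² = 117.
Step 2 — discriminant:
  Δ = trace² - 4·det = 529 - 468 = 61.
Step 3 — eigenvalues:
  λ = (trace ± √Δ)/2 = (23 ± 7.8102)/2,
  λ_1 = 15.4051,  λ_2 = 7.5949.

Step 4 — unit eigenvector for λ_1: solve (Sigma - λ_1 I)v = 0. First row:
  (14 - 15.4051)·v_x + (-3)·v_y = 0, i.e. (-1.4051)·v_x + (-3)·v_y = 0,
  so v ∝ (b, λ_1 - a) = (-3, 1.4051); multiply by -1 so the first entry is positive: u = (3, -1.4051).
  ||u|| = √((3)² + (-1.4051)²) = √(10.9744) ≈ 3.3128,
  v_1 = u/||u|| ≈ (0.9056, -0.4242) (||v_1|| = 1).

λ_1 = 15.4051,  λ_2 = 7.5949;  v_1 ≈ (0.9056, -0.4242)


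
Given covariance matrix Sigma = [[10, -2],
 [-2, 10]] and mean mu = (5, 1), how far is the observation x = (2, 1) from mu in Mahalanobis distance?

Step 1 — centre the observation: (x - mu) = (-3, 0).

Step 2 — invert Sigma. det(Sigma) = 10·10 - (-2)² = 96.
  Sigma^{-1} = (1/det) · [[d, -b], [-b, a]] = [[0.1042, 0.0208],
 [0.0208, 0.1042]].

Step 3 — form the quadratic (x - mu)^T · Sigma^{-1} · (x - mu):
  Sigma^{-1} · (x - mu) = (-0.3125, -0.0625).
  (x - mu)^T · [Sigma^{-1} · (x - mu)] = (-3)·(-0.3125) + (0)·(-0.0625) = 0.9375.

Step 4 — take square root: d = √(0.9375) ≈ 0.9682.

d(x, mu) = √(0.9375) ≈ 0.9682


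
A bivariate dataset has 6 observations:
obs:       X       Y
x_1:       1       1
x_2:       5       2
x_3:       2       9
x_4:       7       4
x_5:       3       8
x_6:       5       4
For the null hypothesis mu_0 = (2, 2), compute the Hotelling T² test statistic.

Step 1 — sample mean vector:
  mean(X) = (1 + 5 + 2 + 7 + 3 + 5) / 6 = 23/6 = 3.8333
  mean(Y) = (1 + 2 + 9 + 4 + 8 + 4) / 6 = 28/6 = 4.6667
  x̄ = (3.8333, 4.6667),  deviation x̄ - mu_0 = (3.8333, 4.6667) - (2, 2) = (1.8333, 2.6667).

Step 2 — sample covariance matrix, S[i,j] = (1/(n-1)) · Σ_k (x_{k,i} - mean_i) · (x_{k,j} - mean_j), divisor n-1 = 5:
  S[X,X] = ((-2.8333)·(-2.8333) + (1.1667)·(1.1667) + (-1.8333)·(-1.8333) + (3.1667)·(3.1667) + (-0.8333)·(-0.8333) + (1.1667)·(1.1667)) / 5 = 24.8333/5 = 4.9667
  S[X,Y] = ((-2.8333)·(-3.6667) + (1.1667)·(-2.6667) + (-1.8333)·(4.3333) + (3.1667)·(-0.6667) + (-0.8333)·(3.3333) + (1.1667)·(-0.6667)) / 5 = -6.3333/5 = -1.2667
  S[Y,Y] = ((-3.6667)·(-3.6667) + (-2.6667)·(-2.6667) + (4.3333)·(4.3333) + (-0.6667)·(-0.6667) + (3.3333)·(3.3333) + (-0.6667)·(-0.6667)) / 5 = 51.3333/5 = 10.2667
  S = [[4.9667, -1.2667],
 [-1.2667, 10.2667]].

Step 3 — invert S. det(S) = 4.9667·10.2667 - (-1.2667)² = 49.3867.
  S^{-1} = (1/det) · [[d, -b], [-b, a]] = [[0.2079, 0.0256],
 [0.0256, 0.1006]].

Step 4 — quadratic form (x̄ - mu_0)^T · S^{-1} · (x̄ - mu_0):
  S^{-1} · (x̄ - mu_0) = (0.4495, 0.3152),
  (x̄ - mu_0)^T · [...] = (1.8333)·(0.4495) + (2.6667)·(0.3152) = 1.6646.

Step 5 — scale by n: T² = 6 · 1.6646 = 9.9879.

T² ≈ 9.9879


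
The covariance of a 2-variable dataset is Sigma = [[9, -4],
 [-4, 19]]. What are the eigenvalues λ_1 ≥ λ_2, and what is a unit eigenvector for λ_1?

Step 1 — characteristic polynomial of 2×2 Sigma:
  det(Sigma - λI) = λ² - trace · λ + det = 0.
  trace = 9 + 19 = 28, det = 9·19 - (-4)² = 155.
Step 2 — discriminant:
  Δ = trace² - 4·det = 784 - 620 = 164.
Step 3 — eigenvalues:
  λ = (trace ± √Δ)/2 = (28 ± 12.8062)/2,
  λ_1 = 20.4031,  λ_2 = 7.5969.

Step 4 — unit eigenvector for λ_1: solve (Sigma - λ_1 I)v = 0. First row:
  (9 - 20.4031)·v_x + (-4)·v_y = 0, i.e. (-11.4031)·v_x + (-4)·v_y = 0,
  so v ∝ (b, λ_1 - a) = (-4, 11.4031); multiply by -1 so the first entry is positive: u = (4, -11.4031).
  ||u|| = √((4)² + (-11.4031)²) = √(146.0312) ≈ 12.0843,
  v_1 = u/||u|| ≈ (0.331, -0.9436) (||v_1|| = 1).

λ_1 = 20.4031,  λ_2 = 7.5969;  v_1 ≈ (0.331, -0.9436)


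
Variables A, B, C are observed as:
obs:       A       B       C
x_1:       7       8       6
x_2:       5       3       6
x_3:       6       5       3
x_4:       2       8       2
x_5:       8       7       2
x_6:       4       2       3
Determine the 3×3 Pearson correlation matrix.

Step 1 — column means:
  mean(A) = (7 + 5 + 6 + 2 + 8 + 4) / 6 = 32/6 = 5.3333
  mean(B) = (8 + 3 + 5 + 8 + 7 + 2) / 6 = 33/6 = 5.5
  mean(C) = (6 + 6 + 3 + 2 + 2 + 3) / 6 = 22/6 = 3.6667

Step 2 — sample variances and covariances s[i,j] = (1/(n-1)) · Σ_k (x_{k,i} - mean_i) · (x_{k,j} - mean_j), with n-1 = 5:
  s[A,A] = ((1.6667)·(1.6667) + (-0.3333)·(-0.3333) + (0.6667)·(0.6667) + (-3.3333)·(-3.3333) + (2.6667)·(2.6667) + (-1.3333)·(-1.3333)) / 5 = 23.3333/5 = 4.6667
  s[A,B] = ((1.6667)·(2.5) + (-0.3333)·(-2.5) + (0.6667)·(-0.5) + (-3.3333)·(2.5) + (2.6667)·(1.5) + (-1.3333)·(-3.5)) / 5 = 5/5 = 1
  s[A,C] = ((1.6667)·(2.3333) + (-0.3333)·(2.3333) + (0.6667)·(-0.6667) + (-3.3333)·(-1.6667) + (2.6667)·(-1.6667) + (-1.3333)·(-0.6667)) / 5 = 4.6667/5 = 0.9333
  s[B,B] = ((2.5)·(2.5) + (-2.5)·(-2.5) + (-0.5)·(-0.5) + (2.5)·(2.5) + (1.5)·(1.5) + (-3.5)·(-3.5)) / 5 = 33.5/5 = 6.7
  s[B,C] = ((2.5)·(2.3333) + (-2.5)·(2.3333) + (-0.5)·(-0.6667) + (2.5)·(-1.6667) + (1.5)·(-1.6667) + (-3.5)·(-0.6667)) / 5 = -4/5 = -0.8
  s[C,C] = ((2.3333)·(2.3333) + (2.3333)·(2.3333) + (-0.6667)·(-0.6667) + (-1.6667)·(-1.6667) + (-1.6667)·(-1.6667) + (-0.6667)·(-0.6667)) / 5 = 17.3333/5 = 3.4667
  Sample standard deviations s_i = √(s[i,i]):
  s(A) = √(4.6667) = 2.1602
  s(B) = √(6.7) = 2.5884
  s(C) = √(3.4667) = 1.8619

Step 3 — r_{ij} = s_{ij} / (s_i · s_j):
  r[A,A] = 1 (diagonal).
  r[A,B] = 1 / (2.1602 · 2.5884) = 1 / 5.5917 = 0.1788
  r[A,C] = 0.9333 / (2.1602 · 1.8619) = 0.9333 / 4.0222 = 0.232
  r[B,B] = 1 (diagonal).
  r[B,C] = -0.8 / (2.5884 · 1.8619) = -0.8 / 4.8194 = -0.166
  r[C,C] = 1 (diagonal).

R is symmetric with unit diagonal. Assembling:

R = [[1, 0.1788, 0.232],
 [0.1788, 1, -0.166],
 [0.232, -0.166, 1]]


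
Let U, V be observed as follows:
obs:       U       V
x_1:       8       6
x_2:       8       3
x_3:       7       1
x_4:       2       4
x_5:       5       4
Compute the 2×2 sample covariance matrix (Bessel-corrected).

Step 1 — column means:
  mean(U) = (8 + 8 + 7 + 2 + 5) / 5 = 30/5 = 6
  mean(V) = (6 + 3 + 1 + 4 + 4) / 5 = 18/5 = 3.6

Step 2 — sample covariance S[i,j] = (1/(n-1)) · Σ_k (x_{k,i} - mean_i) · (x_{k,j} - mean_j), with n-1 = 4.
  S[U,U] = ((2)·(2) + (2)·(2) + (1)·(1) + (-4)·(-4) + (-1)·(-1)) / 4 = 26/4 = 6.5
  S[U,V] = ((2)·(2.4) + (2)·(-0.6) + (1)·(-2.6) + (-4)·(0.4) + (-1)·(0.4)) / 4 = -1/4 = -0.25
  S[V,V] = ((2.4)·(2.4) + (-0.6)·(-0.6) + (-2.6)·(-2.6) + (0.4)·(0.4) + (0.4)·(0.4)) / 4 = 13.2/4 = 3.3

S is symmetric (S[j,i] = S[i,j]). Assembling:

S = [[6.5, -0.25],
 [-0.25, 3.3]]


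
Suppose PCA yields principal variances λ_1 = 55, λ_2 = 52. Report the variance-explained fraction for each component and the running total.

Step 1 — total variance = trace(Sigma) = Σ λ_i = 55 + 52 = 107.

Step 2 — fraction explained by component i = λ_i / Σ λ:
  PC1: 55/107 = 0.514
  PC2: 52/107 = 0.486

Step 3 — cumulative fraction after k components = (λ_1 + ... + λ_k) / Σ λ:
  k = 1: 55/107 = 0.514
  k = 2: (55 + 52)/107 = 107/107 = 1

Summary (fraction, with percent):

explained: PC1 0.514 (51.4%), PC2 0.486 (48.6%);  cumulative: 0.514, 1


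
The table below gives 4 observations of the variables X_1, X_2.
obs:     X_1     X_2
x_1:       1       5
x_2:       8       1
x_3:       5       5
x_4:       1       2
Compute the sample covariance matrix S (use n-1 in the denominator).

Step 1 — column means:
  mean(X_1) = (1 + 8 + 5 + 1) / 4 = 15/4 = 3.75
  mean(X_2) = (5 + 1 + 5 + 2) / 4 = 13/4 = 3.25

Step 2 — sample covariance S[i,j] = (1/(n-1)) · Σ_k (x_{k,i} - mean_i) · (x_{k,j} - mean_j), with n-1 = 3.
  S[X_1,X_1] = ((-2.75)·(-2.75) + (4.25)·(4.25) + (1.25)·(1.25) + (-2.75)·(-2.75)) / 3 = 34.75/3 = 11.5833
  S[X_1,X_2] = ((-2.75)·(1.75) + (4.25)·(-2.25) + (1.25)·(1.75) + (-2.75)·(-1.25)) / 3 = -8.75/3 = -2.9167
  S[X_2,X_2] = ((1.75)·(1.75) + (-2.25)·(-2.25) + (1.75)·(1.75) + (-1.25)·(-1.25)) / 3 = 12.75/3 = 4.25

S is symmetric (S[j,i] = S[i,j]). Assembling:

S = [[11.5833, -2.9167],
 [-2.9167, 4.25]]


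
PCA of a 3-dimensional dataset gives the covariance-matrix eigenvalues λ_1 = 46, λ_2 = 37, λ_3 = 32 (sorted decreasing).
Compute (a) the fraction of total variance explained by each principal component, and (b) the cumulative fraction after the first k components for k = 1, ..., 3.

Step 1 — total variance = trace(Sigma) = Σ λ_i = 46 + 37 + 32 = 115.

Step 2 — fraction explained by component i = λ_i / Σ λ:
  PC1: 46/115 = 0.4
  PC2: 37/115 = 0.3217
  PC3: 32/115 = 0.2783

Step 3 — cumulative fraction after k components = (λ_1 + ... + λ_k) / Σ λ:
  k = 1: 46/115 = 0.4
  k = 2: (46 + 37)/115 = 83/115 = 0.7217
  k = 3: (46 + 37 + 32)/115 = 115/115 = 1

Summary (fraction, with percent):

explained: PC1 0.4 (40%), PC2 0.3217 (32.17%), PC3 0.2783 (27.83%);  cumulative: 0.4, 0.7217, 1


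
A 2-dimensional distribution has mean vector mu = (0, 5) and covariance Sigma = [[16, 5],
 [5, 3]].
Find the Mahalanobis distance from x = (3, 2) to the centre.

Step 1 — centre the observation: (x - mu) = (3, -3).

Step 2 — invert Sigma. det(Sigma) = 16·3 - (5)² = 23.
  Sigma^{-1} = (1/det) · [[d, -b], [-b, a]] = [[0.1304, -0.2174],
 [-0.2174, 0.6957]].

Step 3 — form the quadratic (x - mu)^T · Sigma^{-1} · (x - mu):
  Sigma^{-1} · (x - mu) = (1.0435, -2.7391).
  (x - mu)^T · [Sigma^{-1} · (x - mu)] = (3)·(1.0435) + (-3)·(-2.7391) = 11.3478.

Step 4 — take square root: d = √(11.3478) ≈ 3.3687.

d(x, mu) = √(11.3478) ≈ 3.3687


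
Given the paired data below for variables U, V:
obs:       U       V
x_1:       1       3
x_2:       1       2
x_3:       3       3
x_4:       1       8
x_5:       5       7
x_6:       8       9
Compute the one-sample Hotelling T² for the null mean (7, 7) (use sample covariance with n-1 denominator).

Step 1 — sample mean vector:
  mean(U) = (1 + 1 + 3 + 1 + 5 + 8) / 6 = 19/6 = 3.1667
  mean(V) = (3 + 2 + 3 + 8 + 7 + 9) / 6 = 32/6 = 5.3333
  x̄ = (3.1667, 5.3333),  deviation x̄ - mu_0 = (3.1667, 5.3333) - (7, 7) = (-3.8333, -1.6667).

Step 2 — sample covariance matrix, S[i,j] = (1/(n-1)) · Σ_k (x_{k,i} - mean_i) · (x_{k,j} - mean_j), divisor n-1 = 5:
  S[U,U] = ((-2.1667)·(-2.1667) + (-2.1667)·(-2.1667) + (-0.1667)·(-0.1667) + (-2.1667)·(-2.1667) + (1.8333)·(1.8333) + (4.8333)·(4.8333)) / 5 = 40.8333/5 = 8.1667
  S[U,V] = ((-2.1667)·(-2.3333) + (-2.1667)·(-3.3333) + (-0.1667)·(-2.3333) + (-2.1667)·(2.6667) + (1.8333)·(1.6667) + (4.8333)·(3.6667)) / 5 = 27.6667/5 = 5.5333
  S[V,V] = ((-2.3333)·(-2.3333) + (-3.3333)·(-3.3333) + (-2.3333)·(-2.3333) + (2.6667)·(2.6667) + (1.6667)·(1.6667) + (3.6667)·(3.6667)) / 5 = 45.3333/5 = 9.0667
  S = [[8.1667, 5.5333],
 [5.5333, 9.0667]].

Step 3 — invert S. det(S) = 8.1667·9.0667 - (5.5333)² = 43.4267.
  S^{-1} = (1/det) · [[d, -b], [-b, a]] = [[0.2088, -0.1274],
 [-0.1274, 0.1881]].

Step 4 — quadratic form (x̄ - mu_0)^T · S^{-1} · (x̄ - mu_0):
  S^{-1} · (x̄ - mu_0) = (-0.588, 0.175),
  (x̄ - mu_0)^T · [...] = (-3.8333)·(-0.588) + (-1.6667)·(0.175) = 1.9622.

Step 5 — scale by n: T² = 6 · 1.9622 = 11.7731.

T² ≈ 11.7731


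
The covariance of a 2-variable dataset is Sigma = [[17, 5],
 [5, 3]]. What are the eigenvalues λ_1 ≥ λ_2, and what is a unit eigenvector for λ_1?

Step 1 — characteristic polynomial of 2×2 Sigma:
  det(Sigma - λI) = λ² - trace · λ + det = 0.
  trace = 17 + 3 = 20, det = 17·3 - (5)² = 26.
Step 2 — discriminant:
  Δ = trace² - 4·det = 400 - 104 = 296.
Step 3 — eigenvalues:
  λ = (trace ± √Δ)/2 = (20 ± 17.2047)/2,
  λ_1 = 18.6023,  λ_2 = 1.3977.

Step 4 — unit eigenvector for λ_1: solve (Sigma - λ_1 I)v = 0. First row:
  (17 - 18.6023)·v_x + (5)·v_y = 0, i.e. (-1.6023)·v_x + (5)·v_y = 0,
  so v ∝ (b, λ_1 - a) = (5, 1.6023) = u.
  ||u|| = √((5)² + (1.6023)²) = √(27.5674) ≈ 5.2505,
  v_1 = u/||u|| ≈ (0.9523, 0.3052) (||v_1|| = 1).

λ_1 = 18.6023,  λ_2 = 1.3977;  v_1 ≈ (0.9523, 0.3052)


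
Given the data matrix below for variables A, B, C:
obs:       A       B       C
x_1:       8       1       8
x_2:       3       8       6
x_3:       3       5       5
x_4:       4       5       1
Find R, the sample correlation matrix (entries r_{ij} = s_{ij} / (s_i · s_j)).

Step 1 — column means:
  mean(A) = (8 + 3 + 3 + 4) / 4 = 18/4 = 4.5
  mean(B) = (1 + 8 + 5 + 5) / 4 = 19/4 = 4.75
  mean(C) = (8 + 6 + 5 + 1) / 4 = 20/4 = 5

Step 2 — sample variances and covariances s[i,j] = (1/(n-1)) · Σ_k (x_{k,i} - mean_i) · (x_{k,j} - mean_j), with n-1 = 3:
  s[A,A] = ((3.5)·(3.5) + (-1.5)·(-1.5) + (-1.5)·(-1.5) + (-0.5)·(-0.5)) / 3 = 17/3 = 5.6667
  s[A,B] = ((3.5)·(-3.75) + (-1.5)·(3.25) + (-1.5)·(0.25) + (-0.5)·(0.25)) / 3 = -18.5/3 = -6.1667
  s[A,C] = ((3.5)·(3) + (-1.5)·(1) + (-1.5)·(0) + (-0.5)·(-4)) / 3 = 11/3 = 3.6667
  s[B,B] = ((-3.75)·(-3.75) + (3.25)·(3.25) + (0.25)·(0.25) + (0.25)·(0.25)) / 3 = 24.75/3 = 8.25
  s[B,C] = ((-3.75)·(3) + (3.25)·(1) + (0.25)·(0) + (0.25)·(-4)) / 3 = -9/3 = -3
  s[C,C] = ((3)·(3) + (1)·(1) + (0)·(0) + (-4)·(-4)) / 3 = 26/3 = 8.6667
  Sample standard deviations s_i = √(s[i,i]):
  s(A) = √(5.6667) = 2.3805
  s(B) = √(8.25) = 2.8723
  s(C) = √(8.6667) = 2.9439

Step 3 — r_{ij} = s_{ij} / (s_i · s_j):
  r[A,A] = 1 (diagonal).
  r[A,B] = -6.1667 / (2.3805 · 2.8723) = -6.1667 / 6.8374 = -0.9019
  r[A,C] = 3.6667 / (2.3805 · 2.9439) = 3.6667 / 7.0079 = 0.5232
  r[B,B] = 1 (diagonal).
  r[B,C] = -3 / (2.8723 · 2.9439) = -3 / 8.4558 = -0.3548
  r[C,C] = 1 (diagonal).

R is symmetric with unit diagonal. Assembling:

R = [[1, -0.9019, 0.5232],
 [-0.9019, 1, -0.3548],
 [0.5232, -0.3548, 1]]


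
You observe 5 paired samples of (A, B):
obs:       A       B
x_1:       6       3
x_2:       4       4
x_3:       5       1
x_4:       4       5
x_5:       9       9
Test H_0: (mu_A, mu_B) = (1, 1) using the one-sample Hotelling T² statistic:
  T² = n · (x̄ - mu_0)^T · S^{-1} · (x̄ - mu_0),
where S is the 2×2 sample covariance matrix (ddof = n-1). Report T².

Step 1 — sample mean vector:
  mean(A) = (6 + 4 + 5 + 4 + 9) / 5 = 28/5 = 5.6
  mean(B) = (3 + 4 + 1 + 5 + 9) / 5 = 22/5 = 4.4
  x̄ = (5.6, 4.4),  deviation x̄ - mu_0 = (5.6, 4.4) - (1, 1) = (4.6, 3.4).

Step 2 — sample covariance matrix, S[i,j] = (1/(n-1)) · Σ_k (x_{k,i} - mean_i) · (x_{k,j} - mean_j), divisor n-1 = 4:
  S[A,A] = ((0.4)·(0.4) + (-1.6)·(-1.6) + (-0.6)·(-0.6) + (-1.6)·(-1.6) + (3.4)·(3.4)) / 4 = 17.2/4 = 4.3
  S[A,B] = ((0.4)·(-1.4) + (-1.6)·(-0.4) + (-0.6)·(-3.4) + (-1.6)·(0.6) + (3.4)·(4.6)) / 4 = 16.8/4 = 4.2
  S[B,B] = ((-1.4)·(-1.4) + (-0.4)·(-0.4) + (-3.4)·(-3.4) + (0.6)·(0.6) + (4.6)·(4.6)) / 4 = 35.2/4 = 8.8
  S = [[4.3, 4.2],
 [4.2, 8.8]].

Step 3 — invert S. det(S) = 4.3·8.8 - (4.2)² = 20.2.
  S^{-1} = (1/det) · [[d, -b], [-b, a]] = [[0.4356, -0.2079],
 [-0.2079, 0.2129]].

Step 4 — quadratic form (x̄ - mu_0)^T · S^{-1} · (x̄ - mu_0):
  S^{-1} · (x̄ - mu_0) = (1.297, -0.2327),
  (x̄ - mu_0)^T · [...] = (4.6)·(1.297) + (3.4)·(-0.2327) = 5.1752.

Step 5 — scale by n: T² = 5 · 5.1752 = 25.8762.

T² ≈ 25.8762


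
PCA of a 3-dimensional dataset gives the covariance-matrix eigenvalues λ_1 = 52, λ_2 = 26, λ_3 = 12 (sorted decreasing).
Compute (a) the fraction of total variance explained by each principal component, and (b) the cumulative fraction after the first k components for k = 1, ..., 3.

Step 1 — total variance = trace(Sigma) = Σ λ_i = 52 + 26 + 12 = 90.

Step 2 — fraction explained by component i = λ_i / Σ λ:
  PC1: 52/90 = 0.5778
  PC2: 26/90 = 0.2889
  PC3: 12/90 = 0.1333

Step 3 — cumulative fraction after k components = (λ_1 + ... + λ_k) / Σ λ:
  k = 1: 52/90 = 0.5778
  k = 2: (52 + 26)/90 = 78/90 = 0.8667
  k = 3: (52 + 26 + 12)/90 = 90/90 = 1

Summary (fraction, with percent):

explained: PC1 0.5778 (57.78%), PC2 0.2889 (28.89%), PC3 0.1333 (13.33%);  cumulative: 0.5778, 0.8667, 1


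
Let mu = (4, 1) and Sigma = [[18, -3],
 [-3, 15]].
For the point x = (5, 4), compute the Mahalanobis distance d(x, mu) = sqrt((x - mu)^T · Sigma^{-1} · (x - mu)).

Step 1 — centre the observation: (x - mu) = (1, 3).

Step 2 — invert Sigma. det(Sigma) = 18·15 - (-3)² = 261.
  Sigma^{-1} = (1/det) · [[d, -b], [-b, a]] = [[0.0575, 0.0115],
 [0.0115, 0.069]].

Step 3 — form the quadratic (x - mu)^T · Sigma^{-1} · (x - mu):
  Sigma^{-1} · (x - mu) = (0.092, 0.2184).
  (x - mu)^T · [Sigma^{-1} · (x - mu)] = (1)·(0.092) + (3)·(0.2184) = 0.7471.

Step 4 — take square root: d = √(0.7471) ≈ 0.8644.

d(x, mu) = √(0.7471) ≈ 0.8644


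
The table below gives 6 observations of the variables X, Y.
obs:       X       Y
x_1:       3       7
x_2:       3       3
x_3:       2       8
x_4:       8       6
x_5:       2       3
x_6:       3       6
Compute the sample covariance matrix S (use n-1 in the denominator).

Step 1 — column means:
  mean(X) = (3 + 3 + 2 + 8 + 2 + 3) / 6 = 21/6 = 3.5
  mean(Y) = (7 + 3 + 8 + 6 + 3 + 6) / 6 = 33/6 = 5.5

Step 2 — sample covariance S[i,j] = (1/(n-1)) · Σ_k (x_{k,i} - mean_i) · (x_{k,j} - mean_j), with n-1 = 5.
  S[X,X] = ((-0.5)·(-0.5) + (-0.5)·(-0.5) + (-1.5)·(-1.5) + (4.5)·(4.5) + (-1.5)·(-1.5) + (-0.5)·(-0.5)) / 5 = 25.5/5 = 5.1
  S[X,Y] = ((-0.5)·(1.5) + (-0.5)·(-2.5) + (-1.5)·(2.5) + (4.5)·(0.5) + (-1.5)·(-2.5) + (-0.5)·(0.5)) / 5 = 2.5/5 = 0.5
  S[Y,Y] = ((1.5)·(1.5) + (-2.5)·(-2.5) + (2.5)·(2.5) + (0.5)·(0.5) + (-2.5)·(-2.5) + (0.5)·(0.5)) / 5 = 21.5/5 = 4.3

S is symmetric (S[j,i] = S[i,j]). Assembling:

S = [[5.1, 0.5],
 [0.5, 4.3]]


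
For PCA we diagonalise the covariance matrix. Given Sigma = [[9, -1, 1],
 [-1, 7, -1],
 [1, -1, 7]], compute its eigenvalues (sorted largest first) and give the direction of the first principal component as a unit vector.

Step 1 — characteristic polynomial p(λ) = det(λI - Sigma) = λ³ - tr·λ² + c_1·λ - det, where tr = trace, c_1 = sum of the principal 2×2 minors, det = det(Sigma):
  tr = 9 + 7 + 7 = 23,
  c_1 = (9·7 - (-1)²) + (9·7 - (1)²) + (7·7 - (-1)²) = 62 + 62 + 48 = 172,
  det = 9·(7·7 - (-1)²) - (-1)·((-1)·7 - (-1)·(1)) + (1)·((-1)·(-1) - 7·(1)) = 9·(48) - (-1)·(-6) + (1)·(-6) = 420.
  So p(λ) = λ³ - 23λ² + 172λ - 420.
Step 2 — look for an integer root (rational root theorem: any rational root is an integer divisor of 420). Testing λ = 6:
  p(6) = 216 - 828 + 1032 - 420 = 0  ✓
  Dividing out (λ - 6): p(λ) = (λ - 6)(λ² - 17λ + 70).
Step 3 — remaining eigenvalues from the quadratic λ² - 17λ + 70 = 0:
  Δ = 17² - 4·70 = 289 - 280 = 9,  λ = (17 ± √9)/2 = (17 ± 3)/2 = 10 or 7.
  Sorted: λ_1 = 10,  λ_2 = 7,  λ_3 = 6  (check: sum = 23 = tr ✓).

Step 4 — unit eigenvector for λ_1 = 10: v spans the null space of (Sigma - λ_1 I), whose rows are
  r_1 = (-1, -1, 1),  r_2 = (-1, -3, -1),  r_3 = (1, -1, -3).
  v is orthogonal to every row, so take v ∝ r_1 × r_2 = ((-1)·(-1) - (1)·(-3), (1)·(-1) - (-1)·(-1), (-1)·(-3) - (-1)·(-1)) = (4, -2, 2).
  Rescale (divide by 2): u = (2, -1, 1).
  ||u|| = √((2)² + (-1)² + (1)²) = √(6) ≈ 2.4495,  v_1 = u/||u|| ≈ (0.8165, -0.4082, 0.4082) (||v_1|| = 1).

λ_1 = 10,  λ_2 = 7,  λ_3 = 6;  v_1 ≈ (0.8165, -0.4082, 0.4082)


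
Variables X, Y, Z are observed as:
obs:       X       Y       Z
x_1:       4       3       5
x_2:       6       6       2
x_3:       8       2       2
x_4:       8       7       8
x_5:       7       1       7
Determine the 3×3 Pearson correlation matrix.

Step 1 — column means:
  mean(X) = (4 + 6 + 8 + 8 + 7) / 5 = 33/5 = 6.6
  mean(Y) = (3 + 6 + 2 + 7 + 1) / 5 = 19/5 = 3.8
  mean(Z) = (5 + 2 + 2 + 8 + 7) / 5 = 24/5 = 4.8

Step 2 — sample variances and covariances s[i,j] = (1/(n-1)) · Σ_k (x_{k,i} - mean_i) · (x_{k,j} - mean_j), with n-1 = 4:
  s[X,X] = ((-2.6)·(-2.6) + (-0.6)·(-0.6) + (1.4)·(1.4) + (1.4)·(1.4) + (0.4)·(0.4)) / 4 = 11.2/4 = 2.8
  s[X,Y] = ((-2.6)·(-0.8) + (-0.6)·(2.2) + (1.4)·(-1.8) + (1.4)·(3.2) + (0.4)·(-2.8)) / 4 = 1.6/4 = 0.4
  s[X,Z] = ((-2.6)·(0.2) + (-0.6)·(-2.8) + (1.4)·(-2.8) + (1.4)·(3.2) + (0.4)·(2.2)) / 4 = 2.6/4 = 0.65
  s[Y,Y] = ((-0.8)·(-0.8) + (2.2)·(2.2) + (-1.8)·(-1.8) + (3.2)·(3.2) + (-2.8)·(-2.8)) / 4 = 26.8/4 = 6.7
  s[Y,Z] = ((-0.8)·(0.2) + (2.2)·(-2.8) + (-1.8)·(-2.8) + (3.2)·(3.2) + (-2.8)·(2.2)) / 4 = 2.8/4 = 0.7
  s[Z,Z] = ((0.2)·(0.2) + (-2.8)·(-2.8) + (-2.8)·(-2.8) + (3.2)·(3.2) + (2.2)·(2.2)) / 4 = 30.8/4 = 7.7
  Sample standard deviations s_i = √(s[i,i]):
  s(X) = √(2.8) = 1.6733
  s(Y) = √(6.7) = 2.5884
  s(Z) = √(7.7) = 2.7749

Step 3 — r_{ij} = s_{ij} / (s_i · s_j):
  r[X,X] = 1 (diagonal).
  r[X,Y] = 0.4 / (1.6733 · 2.5884) = 0.4 / 4.3313 = 0.0924
  r[X,Z] = 0.65 / (1.6733 · 2.7749) = 0.65 / 4.6433 = 0.14
  r[Y,Y] = 1 (diagonal).
  r[Y,Z] = 0.7 / (2.5884 · 2.7749) = 0.7 / 7.1826 = 0.0975
  r[Z,Z] = 1 (diagonal).

R is symmetric with unit diagonal. Assembling:

R = [[1, 0.0924, 0.14],
 [0.0924, 1, 0.0975],
 [0.14, 0.0975, 1]]


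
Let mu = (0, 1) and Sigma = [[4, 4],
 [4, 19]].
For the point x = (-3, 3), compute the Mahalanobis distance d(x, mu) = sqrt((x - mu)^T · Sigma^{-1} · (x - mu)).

Step 1 — centre the observation: (x - mu) = (-3, 2).

Step 2 — invert Sigma. det(Sigma) = 4·19 - (4)² = 60.
  Sigma^{-1} = (1/det) · [[d, -b], [-b, a]] = [[0.3167, -0.0667],
 [-0.0667, 0.0667]].

Step 3 — form the quadratic (x - mu)^T · Sigma^{-1} · (x - mu):
  Sigma^{-1} · (x - mu) = (-1.0833, 0.3333).
  (x - mu)^T · [Sigma^{-1} · (x - mu)] = (-3)·(-1.0833) + (2)·(0.3333) = 3.9167.

Step 4 — take square root: d = √(3.9167) ≈ 1.9791.

d(x, mu) = √(3.9167) ≈ 1.9791


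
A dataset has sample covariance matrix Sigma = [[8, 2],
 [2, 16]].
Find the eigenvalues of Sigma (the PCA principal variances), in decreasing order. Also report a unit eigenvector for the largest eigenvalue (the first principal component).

Step 1 — characteristic polynomial of 2×2 Sigma:
  det(Sigma - λI) = λ² - trace · λ + det = 0.
  trace = 8 + 16 = 24, det = 8·16 - (2)² = 124.
Step 2 — discriminant:
  Δ = trace² - 4·det = 576 - 496 = 80.
Step 3 — eigenvalues:
  λ = (trace ± √Δ)/2 = (24 ± 8.9443)/2,
  λ_1 = 16.4721,  λ_2 = 7.5279.

Step 4 — unit eigenvector for λ_1: solve (Sigma - λ_1 I)v = 0. First row:
  (8 - 16.4721)·v_x + (2)·v_y = 0, i.e. (-8.4721)·v_x + (2)·v_y = 0,
  so v ∝ (b, λ_1 - a) = (2, 8.4721) = u.
  ||u|| = √((2)² + (8.4721)²) = √(75.7771) ≈ 8.705,
  v_1 = u/||u|| ≈ (0.2298, 0.9732) (||v_1|| = 1).

λ_1 = 16.4721,  λ_2 = 7.5279;  v_1 ≈ (0.2298, 0.9732)


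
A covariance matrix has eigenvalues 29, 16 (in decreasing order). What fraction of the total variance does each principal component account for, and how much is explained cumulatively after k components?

Step 1 — total variance = trace(Sigma) = Σ λ_i = 29 + 16 = 45.

Step 2 — fraction explained by component i = λ_i / Σ λ:
  PC1: 29/45 = 0.6444
  PC2: 16/45 = 0.3556

Step 3 — cumulative fraction after k components = (λ_1 + ... + λ_k) / Σ λ:
  k = 1: 29/45 = 0.6444
  k = 2: (29 + 16)/45 = 45/45 = 1

Summary (fraction, with percent):

explained: PC1 0.6444 (64.44%), PC2 0.3556 (35.56%);  cumulative: 0.6444, 1


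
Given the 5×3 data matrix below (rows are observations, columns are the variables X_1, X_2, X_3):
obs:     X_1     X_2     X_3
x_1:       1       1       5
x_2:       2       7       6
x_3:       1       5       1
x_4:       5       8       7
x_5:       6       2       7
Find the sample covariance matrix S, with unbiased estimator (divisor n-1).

Step 1 — column means:
  mean(X_1) = (1 + 2 + 1 + 5 + 6) / 5 = 15/5 = 3
  mean(X_2) = (1 + 7 + 5 + 8 + 2) / 5 = 23/5 = 4.6
  mean(X_3) = (5 + 6 + 1 + 7 + 7) / 5 = 26/5 = 5.2

Step 2 — sample covariance S[i,j] = (1/(n-1)) · Σ_k (x_{k,i} - mean_i) · (x_{k,j} - mean_j), with n-1 = 4.
  S[X_1,X_1] = ((-2)·(-2) + (-1)·(-1) + (-2)·(-2) + (2)·(2) + (3)·(3)) / 4 = 22/4 = 5.5
  S[X_1,X_2] = ((-2)·(-3.6) + (-1)·(2.4) + (-2)·(0.4) + (2)·(3.4) + (3)·(-2.6)) / 4 = 3/4 = 0.75
  S[X_1,X_3] = ((-2)·(-0.2) + (-1)·(0.8) + (-2)·(-4.2) + (2)·(1.8) + (3)·(1.8)) / 4 = 17/4 = 4.25
  S[X_2,X_2] = ((-3.6)·(-3.6) + (2.4)·(2.4) + (0.4)·(0.4) + (3.4)·(3.4) + (-2.6)·(-2.6)) / 4 = 37.2/4 = 9.3
  S[X_2,X_3] = ((-3.6)·(-0.2) + (2.4)·(0.8) + (0.4)·(-4.2) + (3.4)·(1.8) + (-2.6)·(1.8)) / 4 = 2.4/4 = 0.6
  S[X_3,X_3] = ((-0.2)·(-0.2) + (0.8)·(0.8) + (-4.2)·(-4.2) + (1.8)·(1.8) + (1.8)·(1.8)) / 4 = 24.8/4 = 6.2

S is symmetric (S[j,i] = S[i,j]). Assembling:

S = [[5.5, 0.75, 4.25],
 [0.75, 9.3, 0.6],
 [4.25, 0.6, 6.2]]


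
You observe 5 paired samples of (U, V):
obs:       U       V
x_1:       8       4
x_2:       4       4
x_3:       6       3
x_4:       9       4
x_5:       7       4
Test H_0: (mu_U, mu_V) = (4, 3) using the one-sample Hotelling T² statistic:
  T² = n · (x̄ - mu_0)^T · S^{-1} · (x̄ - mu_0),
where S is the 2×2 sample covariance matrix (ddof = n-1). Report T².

Step 1 — sample mean vector:
  mean(U) = (8 + 4 + 6 + 9 + 7) / 5 = 34/5 = 6.8
  mean(V) = (4 + 4 + 3 + 4 + 4) / 5 = 19/5 = 3.8
  x̄ = (6.8, 3.8),  deviation x̄ - mu_0 = (6.8, 3.8) - (4, 3) = (2.8, 0.8).

Step 2 — sample covariance matrix, S[i,j] = (1/(n-1)) · Σ_k (x_{k,i} - mean_i) · (x_{k,j} - mean_j), divisor n-1 = 4:
  S[U,U] = ((1.2)·(1.2) + (-2.8)·(-2.8) + (-0.8)·(-0.8) + (2.2)·(2.2) + (0.2)·(0.2)) / 4 = 14.8/4 = 3.7
  S[U,V] = ((1.2)·(0.2) + (-2.8)·(0.2) + (-0.8)·(-0.8) + (2.2)·(0.2) + (0.2)·(0.2)) / 4 = 0.8/4 = 0.2
  S[V,V] = ((0.2)·(0.2) + (0.2)·(0.2) + (-0.8)·(-0.8) + (0.2)·(0.2) + (0.2)·(0.2)) / 4 = 0.8/4 = 0.2
  S = [[3.7, 0.2],
 [0.2, 0.2]].

Step 3 — invert S. det(S) = 3.7·0.2 - (0.2)² = 0.7.
  S^{-1} = (1/det) · [[d, -b], [-b, a]] = [[0.2857, -0.2857],
 [-0.2857, 5.2857]].

Step 4 — quadratic form (x̄ - mu_0)^T · S^{-1} · (x̄ - mu_0):
  S^{-1} · (x̄ - mu_0) = (0.5714, 3.4286),
  (x̄ - mu_0)^T · [...] = (2.8)·(0.5714) + (0.8)·(3.4286) = 4.3429.

Step 5 — scale by n: T² = 5 · 4.3429 = 21.7143.

T² ≈ 21.7143


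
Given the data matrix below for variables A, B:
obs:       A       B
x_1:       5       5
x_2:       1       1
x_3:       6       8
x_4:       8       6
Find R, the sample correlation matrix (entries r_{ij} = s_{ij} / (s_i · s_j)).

Step 1 — column means:
  mean(A) = (5 + 1 + 6 + 8) / 4 = 20/4 = 5
  mean(B) = (5 + 1 + 8 + 6) / 4 = 20/4 = 5

Step 2 — sample variances and covariances s[i,j] = (1/(n-1)) · Σ_k (x_{k,i} - mean_i) · (x_{k,j} - mean_j), with n-1 = 3:
  s[A,A] = ((0)·(0) + (-4)·(-4) + (1)·(1) + (3)·(3)) / 3 = 26/3 = 8.6667
  s[A,B] = ((0)·(0) + (-4)·(-4) + (1)·(3) + (3)·(1)) / 3 = 22/3 = 7.3333
  s[B,B] = ((0)·(0) + (-4)·(-4) + (3)·(3) + (1)·(1)) / 3 = 26/3 = 8.6667
  Sample standard deviations s_i = √(s[i,i]):
  s(A) = √(8.6667) = 2.9439
  s(B) = √(8.6667) = 2.9439

Step 3 — r_{ij} = s_{ij} / (s_i · s_j):
  r[A,A] = 1 (diagonal).
  r[A,B] = 7.3333 / (2.9439 · 2.9439) = 7.3333 / 8.6667 = 0.8462
  r[B,B] = 1 (diagonal).

R is symmetric with unit diagonal. Assembling:

R = [[1, 0.8462],
 [0.8462, 1]]


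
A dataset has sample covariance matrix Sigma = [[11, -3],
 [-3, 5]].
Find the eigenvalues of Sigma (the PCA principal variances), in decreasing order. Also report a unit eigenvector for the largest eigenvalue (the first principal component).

Step 1 — characteristic polynomial of 2×2 Sigma:
  det(Sigma - λI) = λ² - trace · λ + det = 0.
  trace = 11 + 5 = 16, det = 11·5 - (-3)² = 46.
Step 2 — discriminant:
  Δ = trace² - 4·det = 256 - 184 = 72.
Step 3 — eigenvalues:
  λ = (trace ± √Δ)/2 = (16 ± 8.4853)/2,
  λ_1 = 12.2426,  λ_2 = 3.7574.

Step 4 — unit eigenvector for λ_1: solve (Sigma - λ_1 I)v = 0. First row:
  (11 - 12.2426)·v_x + (-3)·v_y = 0, i.e. (-1.2426)·v_x + (-3)·v_y = 0,
  so v ∝ (b, λ_1 - a) = (-3, 1.2426); multiply by -1 so the first entry is positive: u = (3, -1.2426).
  ||u|| = √((3)² + (-1.2426)²) = √(10.5442) ≈ 3.2472,
  v_1 = u/||u|| ≈ (0.9239, -0.3827) (||v_1|| = 1).

λ_1 = 12.2426,  λ_2 = 3.7574;  v_1 ≈ (0.9239, -0.3827)


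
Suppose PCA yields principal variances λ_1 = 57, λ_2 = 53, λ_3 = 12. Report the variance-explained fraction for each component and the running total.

Step 1 — total variance = trace(Sigma) = Σ λ_i = 57 + 53 + 12 = 122.

Step 2 — fraction explained by component i = λ_i / Σ λ:
  PC1: 57/122 = 0.4672
  PC2: 53/122 = 0.4344
  PC3: 12/122 = 0.0984

Step 3 — cumulative fraction after k components = (λ_1 + ... + λ_k) / Σ λ:
  k = 1: 57/122 = 0.4672
  k = 2: (57 + 53)/122 = 110/122 = 0.9016
  k = 3: (57 + 53 + 12)/122 = 122/122 = 1

Summary (fraction, with percent):

explained: PC1 0.4672 (46.72%), PC2 0.4344 (43.44%), PC3 0.0984 (9.84%);  cumulative: 0.4672, 0.9016, 1


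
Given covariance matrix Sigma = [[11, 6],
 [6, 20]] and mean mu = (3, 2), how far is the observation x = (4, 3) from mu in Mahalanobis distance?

Step 1 — centre the observation: (x - mu) = (1, 1).

Step 2 — invert Sigma. det(Sigma) = 11·20 - (6)² = 184.
  Sigma^{-1} = (1/det) · [[d, -b], [-b, a]] = [[0.1087, -0.0326],
 [-0.0326, 0.0598]].

Step 3 — form the quadratic (x - mu)^T · Sigma^{-1} · (x - mu):
  Sigma^{-1} · (x - mu) = (0.0761, 0.0272).
  (x - mu)^T · [Sigma^{-1} · (x - mu)] = (1)·(0.0761) + (1)·(0.0272) = 0.1033.

Step 4 — take square root: d = √(0.1033) ≈ 0.3213.

d(x, mu) = √(0.1033) ≈ 0.3213


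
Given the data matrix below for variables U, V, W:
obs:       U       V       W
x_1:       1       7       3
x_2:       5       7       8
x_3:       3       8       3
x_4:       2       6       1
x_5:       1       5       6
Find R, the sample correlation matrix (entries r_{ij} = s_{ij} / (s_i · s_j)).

Step 1 — column means:
  mean(U) = (1 + 5 + 3 + 2 + 1) / 5 = 12/5 = 2.4
  mean(V) = (7 + 7 + 8 + 6 + 5) / 5 = 33/5 = 6.6
  mean(W) = (3 + 8 + 3 + 1 + 6) / 5 = 21/5 = 4.2

Step 2 — sample variances and covariances s[i,j] = (1/(n-1)) · Σ_k (x_{k,i} - mean_i) · (x_{k,j} - mean_j), with n-1 = 4:
  s[U,U] = ((-1.4)·(-1.4) + (2.6)·(2.6) + (0.6)·(0.6) + (-0.4)·(-0.4) + (-1.4)·(-1.4)) / 4 = 11.2/4 = 2.8
  s[U,V] = ((-1.4)·(0.4) + (2.6)·(0.4) + (0.6)·(1.4) + (-0.4)·(-0.6) + (-1.4)·(-1.6)) / 4 = 3.8/4 = 0.95
  s[U,W] = ((-1.4)·(-1.2) + (2.6)·(3.8) + (0.6)·(-1.2) + (-0.4)·(-3.2) + (-1.4)·(1.8)) / 4 = 9.6/4 = 2.4
  s[V,V] = ((0.4)·(0.4) + (0.4)·(0.4) + (1.4)·(1.4) + (-0.6)·(-0.6) + (-1.6)·(-1.6)) / 4 = 5.2/4 = 1.3
  s[V,W] = ((0.4)·(-1.2) + (0.4)·(3.8) + (1.4)·(-1.2) + (-0.6)·(-3.2) + (-1.6)·(1.8)) / 4 = -1.6/4 = -0.4
  s[W,W] = ((-1.2)·(-1.2) + (3.8)·(3.8) + (-1.2)·(-1.2) + (-3.2)·(-3.2) + (1.8)·(1.8)) / 4 = 30.8/4 = 7.7
  Sample standard deviations s_i = √(s[i,i]):
  s(U) = √(2.8) = 1.6733
  s(V) = √(1.3) = 1.1402
  s(W) = √(7.7) = 2.7749

Step 3 — r_{ij} = s_{ij} / (s_i · s_j):
  r[U,U] = 1 (diagonal).
  r[U,V] = 0.95 / (1.6733 · 1.1402) = 0.95 / 1.9079 = 0.4979
  r[U,W] = 2.4 / (1.6733 · 2.7749) = 2.4 / 4.6433 = 0.5169
  r[V,V] = 1 (diagonal).
  r[V,W] = -0.4 / (1.1402 · 2.7749) = -0.4 / 3.1639 = -0.1264
  r[W,W] = 1 (diagonal).

R is symmetric with unit diagonal. Assembling:

R = [[1, 0.4979, 0.5169],
 [0.4979, 1, -0.1264],
 [0.5169, -0.1264, 1]]


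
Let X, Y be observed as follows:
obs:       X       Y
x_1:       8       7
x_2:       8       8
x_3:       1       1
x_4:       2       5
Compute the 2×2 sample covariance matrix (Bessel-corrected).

Step 1 — column means:
  mean(X) = (8 + 8 + 1 + 2) / 4 = 19/4 = 4.75
  mean(Y) = (7 + 8 + 1 + 5) / 4 = 21/4 = 5.25

Step 2 — sample covariance S[i,j] = (1/(n-1)) · Σ_k (x_{k,i} - mean_i) · (x_{k,j} - mean_j), with n-1 = 3.
  S[X,X] = ((3.25)·(3.25) + (3.25)·(3.25) + (-3.75)·(-3.75) + (-2.75)·(-2.75)) / 3 = 42.75/3 = 14.25
  S[X,Y] = ((3.25)·(1.75) + (3.25)·(2.75) + (-3.75)·(-4.25) + (-2.75)·(-0.25)) / 3 = 31.25/3 = 10.4167
  S[Y,Y] = ((1.75)·(1.75) + (2.75)·(2.75) + (-4.25)·(-4.25) + (-0.25)·(-0.25)) / 3 = 28.75/3 = 9.5833

S is symmetric (S[j,i] = S[i,j]). Assembling:

S = [[14.25, 10.4167],
 [10.4167, 9.5833]]


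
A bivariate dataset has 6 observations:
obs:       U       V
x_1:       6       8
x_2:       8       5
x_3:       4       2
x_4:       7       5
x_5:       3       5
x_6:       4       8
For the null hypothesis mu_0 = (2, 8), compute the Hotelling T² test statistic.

Step 1 — sample mean vector:
  mean(U) = (6 + 8 + 4 + 7 + 3 + 4) / 6 = 32/6 = 5.3333
  mean(V) = (8 + 5 + 2 + 5 + 5 + 8) / 6 = 33/6 = 5.5
  x̄ = (5.3333, 5.5),  deviation x̄ - mu_0 = (5.3333, 5.5) - (2, 8) = (3.3333, -2.5).

Step 2 — sample covariance matrix, S[i,j] = (1/(n-1)) · Σ_k (x_{k,i} - mean_i) · (x_{k,j} - mean_j), divisor n-1 = 5:
  S[U,U] = ((0.6667)·(0.6667) + (2.6667)·(2.6667) + (-1.3333)·(-1.3333) + (1.6667)·(1.6667) + (-2.3333)·(-2.3333) + (-1.3333)·(-1.3333)) / 5 = 19.3333/5 = 3.8667
  S[U,V] = ((0.6667)·(2.5) + (2.6667)·(-0.5) + (-1.3333)·(-3.5) + (1.6667)·(-0.5) + (-2.3333)·(-0.5) + (-1.3333)·(2.5)) / 5 = 2/5 = 0.4
  S[V,V] = ((2.5)·(2.5) + (-0.5)·(-0.5) + (-3.5)·(-3.5) + (-0.5)·(-0.5) + (-0.5)·(-0.5) + (2.5)·(2.5)) / 5 = 25.5/5 = 5.1
  S = [[3.8667, 0.4],
 [0.4, 5.1]].

Step 3 — invert S. det(S) = 3.8667·5.1 - (0.4)² = 19.56.
  S^{-1} = (1/det) · [[d, -b], [-b, a]] = [[0.2607, -0.0204],
 [-0.0204, 0.1977]].

Step 4 — quadratic form (x̄ - mu_0)^T · S^{-1} · (x̄ - mu_0):
  S^{-1} · (x̄ - mu_0) = (0.9202, -0.5624),
  (x̄ - mu_0)^T · [...] = (3.3333)·(0.9202) + (-2.5)·(-0.5624) = 4.4734.

Step 5 — scale by n: T² = 6 · 4.4734 = 26.8405.

T² ≈ 26.8405
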